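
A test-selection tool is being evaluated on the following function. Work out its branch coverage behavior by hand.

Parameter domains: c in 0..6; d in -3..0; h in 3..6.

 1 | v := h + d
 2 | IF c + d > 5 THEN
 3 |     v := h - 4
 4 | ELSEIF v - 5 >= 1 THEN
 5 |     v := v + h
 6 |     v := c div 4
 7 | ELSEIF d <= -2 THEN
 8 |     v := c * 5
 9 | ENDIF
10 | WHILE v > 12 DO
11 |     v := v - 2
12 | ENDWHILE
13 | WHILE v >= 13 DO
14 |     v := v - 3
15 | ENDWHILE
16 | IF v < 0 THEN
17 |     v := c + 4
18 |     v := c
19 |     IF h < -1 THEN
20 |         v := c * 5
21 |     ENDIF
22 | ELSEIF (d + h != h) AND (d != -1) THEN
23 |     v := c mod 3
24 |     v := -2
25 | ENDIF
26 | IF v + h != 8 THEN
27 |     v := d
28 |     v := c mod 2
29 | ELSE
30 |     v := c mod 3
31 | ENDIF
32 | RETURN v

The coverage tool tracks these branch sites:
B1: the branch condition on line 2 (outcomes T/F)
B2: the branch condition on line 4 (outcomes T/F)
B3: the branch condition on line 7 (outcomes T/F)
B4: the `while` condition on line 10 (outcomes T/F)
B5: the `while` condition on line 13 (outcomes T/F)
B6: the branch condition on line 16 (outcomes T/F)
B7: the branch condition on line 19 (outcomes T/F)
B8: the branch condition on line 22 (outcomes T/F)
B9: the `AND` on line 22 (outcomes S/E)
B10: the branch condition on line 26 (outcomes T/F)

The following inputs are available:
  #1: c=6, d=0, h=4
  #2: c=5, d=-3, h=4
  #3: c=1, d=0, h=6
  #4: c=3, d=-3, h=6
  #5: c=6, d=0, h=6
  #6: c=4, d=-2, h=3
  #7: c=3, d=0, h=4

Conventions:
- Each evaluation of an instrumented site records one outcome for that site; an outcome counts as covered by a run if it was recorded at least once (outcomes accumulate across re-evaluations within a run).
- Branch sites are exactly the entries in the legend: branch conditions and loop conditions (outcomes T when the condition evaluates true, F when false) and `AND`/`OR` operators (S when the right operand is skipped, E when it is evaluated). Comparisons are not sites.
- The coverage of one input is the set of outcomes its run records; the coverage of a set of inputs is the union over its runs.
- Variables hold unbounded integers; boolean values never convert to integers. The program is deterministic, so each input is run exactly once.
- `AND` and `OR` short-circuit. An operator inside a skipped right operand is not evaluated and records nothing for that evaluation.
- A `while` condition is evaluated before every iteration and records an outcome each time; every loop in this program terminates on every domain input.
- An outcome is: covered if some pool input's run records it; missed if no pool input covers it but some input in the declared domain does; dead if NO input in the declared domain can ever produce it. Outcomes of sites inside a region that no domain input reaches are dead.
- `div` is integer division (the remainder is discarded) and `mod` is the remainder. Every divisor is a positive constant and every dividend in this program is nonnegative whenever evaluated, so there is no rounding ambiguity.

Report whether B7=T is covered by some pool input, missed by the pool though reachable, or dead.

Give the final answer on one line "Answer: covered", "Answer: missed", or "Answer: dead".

no pool input records B7=T
checking all 112 inputs in the declared domain: B7=T is never recorded -> dead

Answer: dead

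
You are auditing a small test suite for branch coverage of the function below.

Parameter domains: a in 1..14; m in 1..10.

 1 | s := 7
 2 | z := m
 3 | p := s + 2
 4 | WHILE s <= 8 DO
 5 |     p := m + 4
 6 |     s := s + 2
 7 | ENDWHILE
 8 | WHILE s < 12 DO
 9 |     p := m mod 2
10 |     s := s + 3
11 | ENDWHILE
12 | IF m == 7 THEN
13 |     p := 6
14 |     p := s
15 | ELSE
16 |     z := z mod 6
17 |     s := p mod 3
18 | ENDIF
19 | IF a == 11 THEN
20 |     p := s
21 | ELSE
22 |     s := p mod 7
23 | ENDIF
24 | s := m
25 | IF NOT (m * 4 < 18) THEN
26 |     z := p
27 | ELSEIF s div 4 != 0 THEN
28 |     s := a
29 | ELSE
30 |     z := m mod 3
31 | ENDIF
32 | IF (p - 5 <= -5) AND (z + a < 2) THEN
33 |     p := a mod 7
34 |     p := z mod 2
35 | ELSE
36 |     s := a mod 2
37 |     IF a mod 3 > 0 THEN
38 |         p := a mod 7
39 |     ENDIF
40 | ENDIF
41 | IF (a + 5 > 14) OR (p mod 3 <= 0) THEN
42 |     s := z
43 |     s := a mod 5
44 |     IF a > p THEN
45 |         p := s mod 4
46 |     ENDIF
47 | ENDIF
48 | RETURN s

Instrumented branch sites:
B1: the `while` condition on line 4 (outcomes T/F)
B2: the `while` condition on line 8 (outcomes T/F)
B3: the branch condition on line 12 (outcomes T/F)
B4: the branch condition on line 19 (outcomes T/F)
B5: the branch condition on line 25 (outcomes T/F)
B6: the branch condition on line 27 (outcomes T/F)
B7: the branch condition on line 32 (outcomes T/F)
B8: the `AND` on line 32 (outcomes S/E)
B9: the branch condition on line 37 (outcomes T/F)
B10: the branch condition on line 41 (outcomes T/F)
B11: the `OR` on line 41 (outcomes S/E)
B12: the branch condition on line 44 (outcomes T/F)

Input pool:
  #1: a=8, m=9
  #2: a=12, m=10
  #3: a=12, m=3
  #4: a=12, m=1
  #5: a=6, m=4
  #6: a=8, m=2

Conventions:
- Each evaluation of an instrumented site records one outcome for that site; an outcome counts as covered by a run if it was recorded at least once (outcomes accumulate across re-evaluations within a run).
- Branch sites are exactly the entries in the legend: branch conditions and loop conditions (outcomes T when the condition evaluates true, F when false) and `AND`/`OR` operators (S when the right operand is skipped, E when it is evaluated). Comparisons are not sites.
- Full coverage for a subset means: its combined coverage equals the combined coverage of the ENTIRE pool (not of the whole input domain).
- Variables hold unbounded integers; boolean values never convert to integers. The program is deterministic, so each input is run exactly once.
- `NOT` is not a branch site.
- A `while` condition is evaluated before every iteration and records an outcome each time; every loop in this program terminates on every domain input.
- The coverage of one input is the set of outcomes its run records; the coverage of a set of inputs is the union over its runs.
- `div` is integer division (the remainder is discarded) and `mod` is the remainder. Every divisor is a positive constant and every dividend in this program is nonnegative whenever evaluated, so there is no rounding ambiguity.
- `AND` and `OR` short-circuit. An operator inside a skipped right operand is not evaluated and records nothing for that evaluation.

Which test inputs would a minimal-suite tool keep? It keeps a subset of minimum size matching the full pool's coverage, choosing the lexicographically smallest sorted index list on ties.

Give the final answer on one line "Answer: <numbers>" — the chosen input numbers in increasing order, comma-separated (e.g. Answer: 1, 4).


#1 (a=8, m=9) -> B1->T, B1->F, B2->T, B2->F, B3->F, B4->F, B5->T, B8->S, B7->F, B9->T, B11->E, B10->F; covered: B1=T, B1=F, B2=T, B2=F, B3=F, B4=F, B5=T, B7=F, B8=S, B9=T, B10=F, B11=E
#2 (a=12, m=10) -> B1->T, B1->F, B2->T, B2->F, B3->F, B4->F, B5->T, B8->E, B7->F, B9->F, B11->S, B10->T, B12->T; covered: B1=T, B1=F, B2=T, B2=F, B3=F, B4=F, B5=T, B7=F, B8=E, B9=F, B10=T, B11=S, B12=T
#3 (a=12, m=3) -> B1->T, B1->F, B2->T, B2->F, B3->F, B4->F, B5->F, B6->F, B8->S, B7->F, B9->F, B11->S, B10->T, B12->T; covered: B1=T, B1=F, B2=T, B2=F, B3=F, B4=F, B5=F, B6=F, B7=F, B8=S, B9=F, B10=T, B11=S, B12=T
#4 (a=12, m=1) -> B1->T, B1->F, B2->T, B2->F, B3->F, B4->F, B5->F, B6->F, B8->S, B7->F, B9->F, B11->S, B10->T, B12->T; covered: B1=T, B1=F, B2=T, B2=F, B3=F, B4=F, B5=F, B6=F, B7=F, B8=S, B9=F, B10=T, B11=S, B12=T
#5 (a=6, m=4) -> B1->T, B1->F, B2->T, B2->F, B3->F, B4->F, B5->F, B6->T, B8->E, B7->F, B9->F, B11->E, B10->T, B12->T; covered: B1=T, B1=F, B2=T, B2=F, B3=F, B4=F, B5=F, B6=T, B7=F, B8=E, B9=F, B10=T, B11=E, B12=T
#6 (a=8, m=2) -> B1->T, B1->F, B2->T, B2->F, B3->F, B4->F, B5->F, B6->F, B8->E, B7->F, B9->T, B11->E, B10->F; covered: B1=T, B1=F, B2=T, B2=F, B3=F, B4=F, B5=F, B6=F, B7=F, B8=E, B9=T, B10=F, B11=E
the full pool covers 20 outcomes: B1=T, B1=F, B2=T, B2=F, B3=F, B4=F, B5=T, B5=F, B6=T, B6=F, B7=F, B8=S, B8=E, B9=T, B9=F, B10=T, B10=F, B11=S, B11=E, B12=T
checked all size-1 subsets: none covers 20 outcomes (max 14/20)
checked all size-2 subsets: none covers 20 outcomes (max 18/20)
the canonical winner is {1, 3, 5}: size 3, full 20-outcome coverage, earliest index list among size-3 covers
Answer: 1, 3, 5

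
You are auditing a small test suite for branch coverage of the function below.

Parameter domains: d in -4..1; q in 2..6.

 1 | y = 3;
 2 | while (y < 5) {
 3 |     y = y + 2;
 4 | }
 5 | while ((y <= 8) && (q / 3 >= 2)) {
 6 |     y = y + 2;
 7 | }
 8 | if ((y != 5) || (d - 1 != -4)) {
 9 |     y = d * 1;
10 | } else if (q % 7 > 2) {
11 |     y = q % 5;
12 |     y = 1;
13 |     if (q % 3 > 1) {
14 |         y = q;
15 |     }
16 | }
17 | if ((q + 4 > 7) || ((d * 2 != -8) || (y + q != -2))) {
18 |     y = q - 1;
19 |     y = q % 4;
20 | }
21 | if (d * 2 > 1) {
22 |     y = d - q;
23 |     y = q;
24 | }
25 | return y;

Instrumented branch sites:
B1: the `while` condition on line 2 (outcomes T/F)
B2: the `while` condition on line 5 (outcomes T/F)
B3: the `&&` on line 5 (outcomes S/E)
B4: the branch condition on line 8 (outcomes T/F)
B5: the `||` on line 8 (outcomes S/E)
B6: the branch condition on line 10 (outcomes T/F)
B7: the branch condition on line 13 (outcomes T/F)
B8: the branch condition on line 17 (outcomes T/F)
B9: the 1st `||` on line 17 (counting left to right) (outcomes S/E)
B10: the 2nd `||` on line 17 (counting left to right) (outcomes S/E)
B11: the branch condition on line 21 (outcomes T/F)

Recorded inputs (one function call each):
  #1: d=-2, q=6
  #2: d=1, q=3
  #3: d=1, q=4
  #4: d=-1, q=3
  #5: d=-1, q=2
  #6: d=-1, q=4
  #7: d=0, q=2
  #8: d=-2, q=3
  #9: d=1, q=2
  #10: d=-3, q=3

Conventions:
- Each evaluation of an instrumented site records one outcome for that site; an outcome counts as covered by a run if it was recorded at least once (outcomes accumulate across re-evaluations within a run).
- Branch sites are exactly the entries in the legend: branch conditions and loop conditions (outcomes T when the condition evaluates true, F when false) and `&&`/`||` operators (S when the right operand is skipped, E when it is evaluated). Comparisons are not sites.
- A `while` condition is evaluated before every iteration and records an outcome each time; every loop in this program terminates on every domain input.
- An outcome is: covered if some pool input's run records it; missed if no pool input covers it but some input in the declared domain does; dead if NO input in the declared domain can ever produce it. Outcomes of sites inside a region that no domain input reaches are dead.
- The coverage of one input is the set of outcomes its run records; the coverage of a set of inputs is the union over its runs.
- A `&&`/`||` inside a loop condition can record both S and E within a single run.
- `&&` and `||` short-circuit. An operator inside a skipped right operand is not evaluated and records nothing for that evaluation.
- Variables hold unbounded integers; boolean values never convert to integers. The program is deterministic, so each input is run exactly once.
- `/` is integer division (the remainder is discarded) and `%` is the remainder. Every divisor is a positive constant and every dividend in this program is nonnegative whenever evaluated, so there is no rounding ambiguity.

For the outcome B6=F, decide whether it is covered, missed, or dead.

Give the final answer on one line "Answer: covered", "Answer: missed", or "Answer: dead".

no pool input records B6=F
but domain input (d=-3, q=2) does record it -> reachable, so missed

Answer: missed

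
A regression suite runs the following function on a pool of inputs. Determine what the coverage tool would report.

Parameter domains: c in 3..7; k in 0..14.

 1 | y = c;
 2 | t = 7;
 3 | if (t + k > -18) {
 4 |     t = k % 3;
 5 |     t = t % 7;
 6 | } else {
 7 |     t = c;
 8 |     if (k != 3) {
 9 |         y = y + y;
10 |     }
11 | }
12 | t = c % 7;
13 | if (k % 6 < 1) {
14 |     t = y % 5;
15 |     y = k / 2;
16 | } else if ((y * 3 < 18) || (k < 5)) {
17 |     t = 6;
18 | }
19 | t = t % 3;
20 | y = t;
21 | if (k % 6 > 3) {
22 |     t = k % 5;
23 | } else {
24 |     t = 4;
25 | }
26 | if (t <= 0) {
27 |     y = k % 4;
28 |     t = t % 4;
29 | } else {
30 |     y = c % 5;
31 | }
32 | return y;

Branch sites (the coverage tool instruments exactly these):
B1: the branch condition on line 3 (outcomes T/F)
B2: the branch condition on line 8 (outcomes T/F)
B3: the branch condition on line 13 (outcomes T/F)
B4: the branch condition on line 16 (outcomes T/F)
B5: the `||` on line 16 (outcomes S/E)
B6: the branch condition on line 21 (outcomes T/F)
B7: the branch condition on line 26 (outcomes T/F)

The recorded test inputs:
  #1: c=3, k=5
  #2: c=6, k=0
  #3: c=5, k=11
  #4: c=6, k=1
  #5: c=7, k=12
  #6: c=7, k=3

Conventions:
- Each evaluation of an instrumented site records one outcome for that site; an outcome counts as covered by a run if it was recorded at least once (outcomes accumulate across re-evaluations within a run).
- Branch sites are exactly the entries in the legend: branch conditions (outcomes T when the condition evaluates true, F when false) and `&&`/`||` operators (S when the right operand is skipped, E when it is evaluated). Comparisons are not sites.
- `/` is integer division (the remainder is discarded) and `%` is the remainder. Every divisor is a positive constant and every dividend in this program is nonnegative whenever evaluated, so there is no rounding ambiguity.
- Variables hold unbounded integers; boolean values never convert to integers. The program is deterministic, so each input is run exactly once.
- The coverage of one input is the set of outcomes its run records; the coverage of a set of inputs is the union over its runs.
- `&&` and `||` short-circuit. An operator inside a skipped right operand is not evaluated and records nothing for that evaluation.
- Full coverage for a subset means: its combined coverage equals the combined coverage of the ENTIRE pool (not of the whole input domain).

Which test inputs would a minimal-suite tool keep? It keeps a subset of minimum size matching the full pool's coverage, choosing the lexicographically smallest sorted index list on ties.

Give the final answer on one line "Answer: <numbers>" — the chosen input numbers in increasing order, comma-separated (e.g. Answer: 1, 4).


run #1 (c=3, k=5) runs B1->T, B3->F, B5->S, B4->T, B6->T, B7->T; records B1=T, B3=F, B4=T, B5=S, B6=T, B7=T
run #2 (c=6, k=0) runs B1->T, B3->T, B6->F, B7->F; records B1=T, B3=T, B6=F, B7=F
run #3 (c=5, k=11) runs B1->T, B3->F, B5->S, B4->T, B6->T, B7->F; records B1=T, B3=F, B4=T, B5=S, B6=T, B7=F
run #4 (c=6, k=1) runs B1->T, B3->F, B5->E, B4->T, B6->F, B7->F; records B1=T, B3=F, B4=T, B5=E, B6=F, B7=F
run #5 (c=7, k=12) runs B1->T, B3->T, B6->F, B7->F; records B1=T, B3=T, B6=F, B7=F
run #6 (c=7, k=3) runs B1->T, B3->F, B5->E, B4->T, B6->F, B7->F; records B1=T, B3=F, B4=T, B5=E, B6=F, B7=F
the full pool covers 10 outcomes: B1=T, B3=T, B3=F, B4=T, B5=S, B5=E, B6=T, B6=F, B7=T, B7=F
every size-1 subset falls short of the 10 outcomes (best: 6/10)
every size-2 subset falls short of the 10 outcomes (best: 9/10)
inputs {1, 2, 4} (size 3) cover everything; no size-3 subset with a lexicographically smaller index list covers all 10
Answer: 1, 2, 4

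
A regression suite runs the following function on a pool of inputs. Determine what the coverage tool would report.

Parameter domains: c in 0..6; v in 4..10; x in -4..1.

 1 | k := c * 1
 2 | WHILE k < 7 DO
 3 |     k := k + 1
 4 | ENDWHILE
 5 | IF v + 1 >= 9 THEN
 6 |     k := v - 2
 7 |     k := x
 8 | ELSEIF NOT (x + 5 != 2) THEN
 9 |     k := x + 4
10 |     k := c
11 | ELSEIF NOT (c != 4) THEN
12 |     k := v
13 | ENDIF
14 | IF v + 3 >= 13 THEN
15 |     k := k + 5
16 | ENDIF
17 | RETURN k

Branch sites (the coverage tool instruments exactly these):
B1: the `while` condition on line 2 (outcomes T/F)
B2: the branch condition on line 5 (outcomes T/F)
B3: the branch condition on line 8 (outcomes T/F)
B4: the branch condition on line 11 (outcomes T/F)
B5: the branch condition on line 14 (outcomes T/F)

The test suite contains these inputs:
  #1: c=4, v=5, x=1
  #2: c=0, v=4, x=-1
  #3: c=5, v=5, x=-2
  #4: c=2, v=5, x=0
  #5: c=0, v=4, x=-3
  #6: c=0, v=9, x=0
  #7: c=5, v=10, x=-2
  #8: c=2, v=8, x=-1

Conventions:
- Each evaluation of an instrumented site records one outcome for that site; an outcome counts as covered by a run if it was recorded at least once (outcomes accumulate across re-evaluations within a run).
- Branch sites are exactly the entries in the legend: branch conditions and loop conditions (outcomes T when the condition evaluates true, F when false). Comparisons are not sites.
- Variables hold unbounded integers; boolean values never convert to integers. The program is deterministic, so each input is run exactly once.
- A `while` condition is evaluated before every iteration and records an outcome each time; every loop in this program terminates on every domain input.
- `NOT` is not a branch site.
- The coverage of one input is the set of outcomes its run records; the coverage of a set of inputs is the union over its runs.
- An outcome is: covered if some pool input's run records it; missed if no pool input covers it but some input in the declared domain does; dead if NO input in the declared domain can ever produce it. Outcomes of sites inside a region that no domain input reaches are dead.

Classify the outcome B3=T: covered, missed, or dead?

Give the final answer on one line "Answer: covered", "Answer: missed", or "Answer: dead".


B3=T is recorded by pool input(s) 5 -> covered
Answer: covered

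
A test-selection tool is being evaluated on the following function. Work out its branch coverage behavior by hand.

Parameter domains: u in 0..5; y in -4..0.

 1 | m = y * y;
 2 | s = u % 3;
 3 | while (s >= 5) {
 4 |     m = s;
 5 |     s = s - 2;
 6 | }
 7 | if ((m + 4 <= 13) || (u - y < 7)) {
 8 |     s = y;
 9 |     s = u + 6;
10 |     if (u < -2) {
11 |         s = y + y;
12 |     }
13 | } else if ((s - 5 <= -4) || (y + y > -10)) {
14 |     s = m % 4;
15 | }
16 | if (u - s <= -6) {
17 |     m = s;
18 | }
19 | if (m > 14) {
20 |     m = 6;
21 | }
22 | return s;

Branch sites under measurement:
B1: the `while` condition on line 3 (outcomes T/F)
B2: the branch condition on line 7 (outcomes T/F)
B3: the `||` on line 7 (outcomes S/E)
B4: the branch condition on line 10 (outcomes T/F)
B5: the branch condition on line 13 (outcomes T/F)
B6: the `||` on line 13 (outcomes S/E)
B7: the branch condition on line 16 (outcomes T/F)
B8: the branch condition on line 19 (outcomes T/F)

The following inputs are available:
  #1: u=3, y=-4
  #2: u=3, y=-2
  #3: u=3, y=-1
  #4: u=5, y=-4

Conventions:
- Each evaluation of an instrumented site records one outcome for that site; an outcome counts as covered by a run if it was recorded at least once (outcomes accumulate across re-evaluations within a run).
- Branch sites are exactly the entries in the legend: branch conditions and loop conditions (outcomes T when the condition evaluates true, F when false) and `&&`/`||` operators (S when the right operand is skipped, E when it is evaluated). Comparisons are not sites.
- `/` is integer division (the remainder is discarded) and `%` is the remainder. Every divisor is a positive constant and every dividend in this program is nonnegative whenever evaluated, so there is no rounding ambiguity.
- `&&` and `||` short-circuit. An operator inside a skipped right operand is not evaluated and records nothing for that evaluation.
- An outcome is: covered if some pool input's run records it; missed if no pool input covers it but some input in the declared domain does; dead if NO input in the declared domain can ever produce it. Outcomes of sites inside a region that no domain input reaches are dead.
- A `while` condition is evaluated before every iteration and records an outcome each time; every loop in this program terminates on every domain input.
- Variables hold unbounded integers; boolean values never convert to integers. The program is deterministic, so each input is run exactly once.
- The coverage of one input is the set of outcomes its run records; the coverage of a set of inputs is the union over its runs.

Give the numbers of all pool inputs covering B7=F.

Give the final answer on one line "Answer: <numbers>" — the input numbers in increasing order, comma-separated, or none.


input #1 (u=3, y=-4): covers B7=F
input #2 (u=3, y=-2): misses B7=F
input #3 (u=3, y=-1): misses B7=F
input #4 (u=5, y=-4): covers B7=F
Answer: 1, 4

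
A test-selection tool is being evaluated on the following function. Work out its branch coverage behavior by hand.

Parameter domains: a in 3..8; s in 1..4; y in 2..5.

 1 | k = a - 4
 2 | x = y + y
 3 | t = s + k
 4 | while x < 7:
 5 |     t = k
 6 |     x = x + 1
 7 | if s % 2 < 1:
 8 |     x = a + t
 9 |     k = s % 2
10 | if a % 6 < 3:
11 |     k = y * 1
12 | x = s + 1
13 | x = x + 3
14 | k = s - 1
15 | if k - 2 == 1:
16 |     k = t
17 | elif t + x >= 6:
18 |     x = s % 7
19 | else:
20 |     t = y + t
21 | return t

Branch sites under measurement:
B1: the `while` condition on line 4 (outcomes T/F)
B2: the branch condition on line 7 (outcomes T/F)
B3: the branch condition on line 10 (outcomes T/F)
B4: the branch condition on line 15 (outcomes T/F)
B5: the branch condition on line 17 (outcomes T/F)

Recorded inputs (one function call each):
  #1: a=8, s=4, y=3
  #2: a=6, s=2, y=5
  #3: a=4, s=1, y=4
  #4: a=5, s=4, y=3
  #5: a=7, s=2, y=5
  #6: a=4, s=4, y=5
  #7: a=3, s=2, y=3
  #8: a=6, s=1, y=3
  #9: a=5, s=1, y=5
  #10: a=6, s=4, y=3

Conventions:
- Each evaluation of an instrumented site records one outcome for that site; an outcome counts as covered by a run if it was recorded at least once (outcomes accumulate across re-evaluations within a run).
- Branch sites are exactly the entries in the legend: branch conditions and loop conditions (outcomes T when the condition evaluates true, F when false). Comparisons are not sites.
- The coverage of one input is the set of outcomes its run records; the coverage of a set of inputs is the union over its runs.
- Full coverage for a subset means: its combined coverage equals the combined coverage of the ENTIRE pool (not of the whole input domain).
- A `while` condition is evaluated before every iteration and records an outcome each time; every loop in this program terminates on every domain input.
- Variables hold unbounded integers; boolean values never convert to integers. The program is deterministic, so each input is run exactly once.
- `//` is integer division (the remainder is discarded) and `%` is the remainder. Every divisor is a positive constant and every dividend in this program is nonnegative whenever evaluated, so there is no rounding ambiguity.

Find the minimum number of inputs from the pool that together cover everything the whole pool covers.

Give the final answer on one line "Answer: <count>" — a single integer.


input #1 (a=8, s=4, y=3): covers B1=T, B1=F, B2=T, B3=T, B4=T
input #2 (a=6, s=2, y=5): covers B1=F, B2=T, B3=T, B4=F, B5=T
input #3 (a=4, s=1, y=4): covers B1=F, B2=F, B3=F, B4=F, B5=T
input #4 (a=5, s=4, y=3): covers B1=T, B1=F, B2=T, B3=F, B4=T
input #5 (a=7, s=2, y=5): covers B1=F, B2=T, B3=T, B4=F, B5=T
input #6 (a=4, s=4, y=5): covers B1=F, B2=T, B3=F, B4=T
input #7 (a=3, s=2, y=3): covers B1=T, B1=F, B2=T, B3=F, B4=F, B5=F
input #8 (a=6, s=1, y=3): covers B1=T, B1=F, B2=F, B3=T, B4=F, B5=T
input #9 (a=5, s=1, y=5): covers B1=F, B2=F, B3=F, B4=F, B5=T
input #10 (a=6, s=4, y=3): covers B1=T, B1=F, B2=T, B3=T, B4=T
the full pool covers 10 outcomes: B1=T, B1=F, B2=T, B2=F, B3=T, B3=F, B4=T, B4=F, B5=T, B5=F
size 1 is not enough: best union over all size-1 subsets is 6/10
size 2 is not enough: best union over all size-2 subsets is 9/10
at size 3, {1, 3, 7} reaches all 10 outcomes; every lexicographically earlier size-3 subset fails
Answer: 3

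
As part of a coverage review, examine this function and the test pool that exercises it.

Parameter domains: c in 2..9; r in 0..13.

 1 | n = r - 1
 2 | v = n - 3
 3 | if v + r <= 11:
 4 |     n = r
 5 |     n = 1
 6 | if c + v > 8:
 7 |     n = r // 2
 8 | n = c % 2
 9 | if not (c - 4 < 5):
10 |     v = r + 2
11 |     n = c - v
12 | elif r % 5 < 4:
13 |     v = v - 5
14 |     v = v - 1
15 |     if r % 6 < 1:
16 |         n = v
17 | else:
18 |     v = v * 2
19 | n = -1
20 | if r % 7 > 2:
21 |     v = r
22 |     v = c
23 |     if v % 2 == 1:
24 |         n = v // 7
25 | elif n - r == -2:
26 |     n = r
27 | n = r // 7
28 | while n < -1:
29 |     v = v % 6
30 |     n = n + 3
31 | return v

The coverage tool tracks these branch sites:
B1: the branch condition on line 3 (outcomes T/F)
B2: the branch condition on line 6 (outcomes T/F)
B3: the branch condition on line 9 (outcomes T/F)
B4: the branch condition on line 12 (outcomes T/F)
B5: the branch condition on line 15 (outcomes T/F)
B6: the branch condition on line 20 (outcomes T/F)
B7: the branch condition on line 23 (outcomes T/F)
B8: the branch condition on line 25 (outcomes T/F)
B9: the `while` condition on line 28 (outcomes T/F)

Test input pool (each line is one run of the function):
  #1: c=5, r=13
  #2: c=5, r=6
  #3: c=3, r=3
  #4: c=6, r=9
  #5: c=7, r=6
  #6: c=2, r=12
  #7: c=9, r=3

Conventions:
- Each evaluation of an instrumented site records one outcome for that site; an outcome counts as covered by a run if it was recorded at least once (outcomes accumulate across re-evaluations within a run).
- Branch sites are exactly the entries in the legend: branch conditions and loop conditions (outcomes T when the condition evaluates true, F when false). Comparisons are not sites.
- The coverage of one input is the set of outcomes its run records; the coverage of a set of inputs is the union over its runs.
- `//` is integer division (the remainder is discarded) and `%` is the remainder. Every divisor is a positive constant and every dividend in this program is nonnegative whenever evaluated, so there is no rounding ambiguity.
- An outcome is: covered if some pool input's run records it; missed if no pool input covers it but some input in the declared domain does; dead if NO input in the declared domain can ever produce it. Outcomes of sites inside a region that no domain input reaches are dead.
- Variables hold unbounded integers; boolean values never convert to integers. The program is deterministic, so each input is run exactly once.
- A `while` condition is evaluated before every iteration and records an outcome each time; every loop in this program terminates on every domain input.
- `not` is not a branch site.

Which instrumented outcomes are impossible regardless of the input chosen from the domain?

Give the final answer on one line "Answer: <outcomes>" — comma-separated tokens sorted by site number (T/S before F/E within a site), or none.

running all 112 domain inputs and tallying outcomes:
  B9=T: no domain input ever produces it -> dead
  reachable outcomes have witnesses, e.g. B1=T (e.g. c=2, r=0), B1=F (e.g. c=2, r=8), B2=T (e.g. c=2, r=11), B2=F (e.g. c=2, r=0)

Answer: B9=T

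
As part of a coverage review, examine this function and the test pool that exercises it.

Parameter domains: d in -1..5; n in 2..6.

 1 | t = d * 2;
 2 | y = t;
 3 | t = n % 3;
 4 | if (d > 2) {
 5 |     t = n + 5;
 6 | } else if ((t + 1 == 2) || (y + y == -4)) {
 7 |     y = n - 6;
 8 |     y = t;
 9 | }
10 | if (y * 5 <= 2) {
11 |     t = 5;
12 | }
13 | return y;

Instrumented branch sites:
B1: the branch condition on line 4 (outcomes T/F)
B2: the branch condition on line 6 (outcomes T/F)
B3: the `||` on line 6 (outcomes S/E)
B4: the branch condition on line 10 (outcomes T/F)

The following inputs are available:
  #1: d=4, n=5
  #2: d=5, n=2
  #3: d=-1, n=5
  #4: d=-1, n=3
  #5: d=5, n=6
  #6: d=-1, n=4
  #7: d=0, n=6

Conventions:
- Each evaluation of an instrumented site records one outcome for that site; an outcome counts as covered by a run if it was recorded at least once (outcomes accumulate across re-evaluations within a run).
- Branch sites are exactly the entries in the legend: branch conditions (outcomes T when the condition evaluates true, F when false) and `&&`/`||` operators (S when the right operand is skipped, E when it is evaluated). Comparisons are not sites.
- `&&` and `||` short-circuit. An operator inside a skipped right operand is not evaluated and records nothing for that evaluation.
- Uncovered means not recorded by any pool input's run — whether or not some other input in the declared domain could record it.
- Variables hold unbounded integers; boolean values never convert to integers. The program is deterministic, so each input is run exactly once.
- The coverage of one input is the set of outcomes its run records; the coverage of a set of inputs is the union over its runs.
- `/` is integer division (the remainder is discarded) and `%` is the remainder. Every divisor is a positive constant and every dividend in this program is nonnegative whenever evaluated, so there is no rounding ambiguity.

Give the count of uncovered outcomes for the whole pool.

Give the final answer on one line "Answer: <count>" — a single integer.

#1 (d=4, n=5) -> B1->T, B4->F; covered: B1=T, B4=F
#2 (d=5, n=2) -> B1->T, B4->F; covered: B1=T, B4=F
#3 (d=-1, n=5) -> B1->F, B3->E, B2->T, B4->F; covered: B1=F, B2=T, B3=E, B4=F
#4 (d=-1, n=3) -> B1->F, B3->E, B2->T, B4->T; covered: B1=F, B2=T, B3=E, B4=T
#5 (d=5, n=6) -> B1->T, B4->F; covered: B1=T, B4=F
#6 (d=-1, n=4) -> B1->F, B3->S, B2->T, B4->F; covered: B1=F, B2=T, B3=S, B4=F
#7 (d=0, n=6) -> B1->F, B3->E, B2->F, B4->T; covered: B1=F, B2=F, B3=E, B4=T
union over the pool: B1=T, B1=F, B2=T, B2=F, B3=S, B3=E, B4=T, B4=F
uncovered (0 of 8): none

Answer: 0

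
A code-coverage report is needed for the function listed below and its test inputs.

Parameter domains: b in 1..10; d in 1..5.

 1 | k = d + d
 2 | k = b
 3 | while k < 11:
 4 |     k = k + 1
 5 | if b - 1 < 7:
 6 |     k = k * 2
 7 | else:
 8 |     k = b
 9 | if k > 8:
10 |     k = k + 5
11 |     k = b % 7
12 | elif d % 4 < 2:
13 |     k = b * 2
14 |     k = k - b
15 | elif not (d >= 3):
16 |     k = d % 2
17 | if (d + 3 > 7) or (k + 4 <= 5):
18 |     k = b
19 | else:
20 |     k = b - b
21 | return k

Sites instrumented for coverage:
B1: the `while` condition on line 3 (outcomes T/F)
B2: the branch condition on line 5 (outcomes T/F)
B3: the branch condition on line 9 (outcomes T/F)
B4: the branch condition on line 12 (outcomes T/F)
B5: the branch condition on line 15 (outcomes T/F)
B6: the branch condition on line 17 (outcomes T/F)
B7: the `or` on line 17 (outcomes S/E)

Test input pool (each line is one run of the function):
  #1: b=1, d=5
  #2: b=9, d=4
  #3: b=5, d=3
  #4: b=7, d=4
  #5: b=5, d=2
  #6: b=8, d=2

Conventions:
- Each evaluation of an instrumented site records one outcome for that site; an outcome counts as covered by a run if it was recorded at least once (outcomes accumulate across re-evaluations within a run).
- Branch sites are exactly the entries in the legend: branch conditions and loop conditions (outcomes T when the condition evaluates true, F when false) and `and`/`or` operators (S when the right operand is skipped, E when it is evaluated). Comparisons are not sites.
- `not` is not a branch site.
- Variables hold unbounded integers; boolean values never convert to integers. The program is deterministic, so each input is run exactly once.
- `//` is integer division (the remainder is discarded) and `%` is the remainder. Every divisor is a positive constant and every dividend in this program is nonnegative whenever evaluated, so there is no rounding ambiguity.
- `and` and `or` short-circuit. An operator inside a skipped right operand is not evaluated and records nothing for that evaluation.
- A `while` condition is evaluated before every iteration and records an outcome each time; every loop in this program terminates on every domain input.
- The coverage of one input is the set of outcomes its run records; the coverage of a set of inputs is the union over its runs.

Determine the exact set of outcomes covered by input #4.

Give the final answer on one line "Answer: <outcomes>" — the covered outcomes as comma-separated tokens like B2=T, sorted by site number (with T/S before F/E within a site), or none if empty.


Tracing the run of input #4 (b=7, d=4):
  B1->T, B1->T, B1->T, B1->T, B1->F, B2->T, B3->T, B7->E, B6->T
collecting distinct outcomes: B1=T, B1=F, B2=T, B3=T, B6=T, B7=E
Answer: B1=T, B1=F, B2=T, B3=T, B6=T, B7=E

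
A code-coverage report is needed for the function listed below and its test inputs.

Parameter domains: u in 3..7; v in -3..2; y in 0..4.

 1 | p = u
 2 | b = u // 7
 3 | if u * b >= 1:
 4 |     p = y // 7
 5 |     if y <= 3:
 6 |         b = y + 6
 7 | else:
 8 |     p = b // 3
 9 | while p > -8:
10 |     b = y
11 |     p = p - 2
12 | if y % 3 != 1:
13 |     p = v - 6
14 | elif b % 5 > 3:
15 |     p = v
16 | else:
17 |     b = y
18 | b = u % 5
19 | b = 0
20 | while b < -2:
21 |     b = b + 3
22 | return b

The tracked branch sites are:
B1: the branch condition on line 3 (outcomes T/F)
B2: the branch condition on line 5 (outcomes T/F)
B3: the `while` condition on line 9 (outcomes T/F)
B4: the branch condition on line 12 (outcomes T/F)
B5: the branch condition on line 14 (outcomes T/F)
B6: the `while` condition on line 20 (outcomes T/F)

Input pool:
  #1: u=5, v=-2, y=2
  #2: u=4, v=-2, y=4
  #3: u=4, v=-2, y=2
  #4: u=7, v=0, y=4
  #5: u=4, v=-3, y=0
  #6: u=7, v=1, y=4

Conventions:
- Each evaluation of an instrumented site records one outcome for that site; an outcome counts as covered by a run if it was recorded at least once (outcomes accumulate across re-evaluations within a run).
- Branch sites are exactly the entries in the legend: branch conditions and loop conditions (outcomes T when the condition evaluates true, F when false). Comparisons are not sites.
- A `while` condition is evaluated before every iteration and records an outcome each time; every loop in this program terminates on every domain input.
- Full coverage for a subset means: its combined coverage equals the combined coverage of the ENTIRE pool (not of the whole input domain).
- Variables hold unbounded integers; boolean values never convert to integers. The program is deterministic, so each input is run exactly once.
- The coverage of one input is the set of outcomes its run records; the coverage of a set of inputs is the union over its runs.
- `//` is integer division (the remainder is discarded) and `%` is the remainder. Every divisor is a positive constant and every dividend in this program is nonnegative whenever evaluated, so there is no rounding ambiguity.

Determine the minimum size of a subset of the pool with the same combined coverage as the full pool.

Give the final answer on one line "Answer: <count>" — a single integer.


test 1 (u=5, v=-2, y=2) fires B1->F, B3->T, B3->T, B3->T, B3->T, B3->F, B4->T, B6->F; hits B1=F, B3=T, B3=F, B4=T, B6=F
test 2 (u=4, v=-2, y=4) fires B1->F, B3->T, B3->T, B3->T, B3->T, B3->F, B4->F, B5->T, B6->F; hits B1=F, B3=T, B3=F, B4=F, B5=T, B6=F
test 3 (u=4, v=-2, y=2) fires B1->F, B3->T, B3->T, B3->T, B3->T, B3->F, B4->T, B6->F; hits B1=F, B3=T, B3=F, B4=T, B6=F
test 4 (u=7, v=0, y=4) fires B1->T, B2->F, B3->T, B3->T, B3->T, B3->T, B3->F, B4->F, B5->T, B6->F; hits B1=T, B2=F, B3=T, B3=F, B4=F, B5=T, B6=F
test 5 (u=4, v=-3, y=0) fires B1->F, B3->T, B3->T, B3->T, B3->T, B3->F, B4->T, B6->F; hits B1=F, B3=T, B3=F, B4=T, B6=F
test 6 (u=7, v=1, y=4) fires B1->T, B2->F, B3->T, B3->T, B3->T, B3->T, B3->F, B4->F, B5->T, B6->F; hits B1=T, B2=F, B3=T, B3=F, B4=F, B5=T, B6=F
union over all inputs: B1=T, B1=F, B2=F, B3=T, B3=F, B4=T, B4=F, B5=T, B6=F (9 outcomes)
every size-1 subset falls short of the 9 outcomes (best: 7/9)
inputs {1, 4} (size 2) cover everything; no size-2 subset with a lexicographically smaller index list covers all 9
Answer: 2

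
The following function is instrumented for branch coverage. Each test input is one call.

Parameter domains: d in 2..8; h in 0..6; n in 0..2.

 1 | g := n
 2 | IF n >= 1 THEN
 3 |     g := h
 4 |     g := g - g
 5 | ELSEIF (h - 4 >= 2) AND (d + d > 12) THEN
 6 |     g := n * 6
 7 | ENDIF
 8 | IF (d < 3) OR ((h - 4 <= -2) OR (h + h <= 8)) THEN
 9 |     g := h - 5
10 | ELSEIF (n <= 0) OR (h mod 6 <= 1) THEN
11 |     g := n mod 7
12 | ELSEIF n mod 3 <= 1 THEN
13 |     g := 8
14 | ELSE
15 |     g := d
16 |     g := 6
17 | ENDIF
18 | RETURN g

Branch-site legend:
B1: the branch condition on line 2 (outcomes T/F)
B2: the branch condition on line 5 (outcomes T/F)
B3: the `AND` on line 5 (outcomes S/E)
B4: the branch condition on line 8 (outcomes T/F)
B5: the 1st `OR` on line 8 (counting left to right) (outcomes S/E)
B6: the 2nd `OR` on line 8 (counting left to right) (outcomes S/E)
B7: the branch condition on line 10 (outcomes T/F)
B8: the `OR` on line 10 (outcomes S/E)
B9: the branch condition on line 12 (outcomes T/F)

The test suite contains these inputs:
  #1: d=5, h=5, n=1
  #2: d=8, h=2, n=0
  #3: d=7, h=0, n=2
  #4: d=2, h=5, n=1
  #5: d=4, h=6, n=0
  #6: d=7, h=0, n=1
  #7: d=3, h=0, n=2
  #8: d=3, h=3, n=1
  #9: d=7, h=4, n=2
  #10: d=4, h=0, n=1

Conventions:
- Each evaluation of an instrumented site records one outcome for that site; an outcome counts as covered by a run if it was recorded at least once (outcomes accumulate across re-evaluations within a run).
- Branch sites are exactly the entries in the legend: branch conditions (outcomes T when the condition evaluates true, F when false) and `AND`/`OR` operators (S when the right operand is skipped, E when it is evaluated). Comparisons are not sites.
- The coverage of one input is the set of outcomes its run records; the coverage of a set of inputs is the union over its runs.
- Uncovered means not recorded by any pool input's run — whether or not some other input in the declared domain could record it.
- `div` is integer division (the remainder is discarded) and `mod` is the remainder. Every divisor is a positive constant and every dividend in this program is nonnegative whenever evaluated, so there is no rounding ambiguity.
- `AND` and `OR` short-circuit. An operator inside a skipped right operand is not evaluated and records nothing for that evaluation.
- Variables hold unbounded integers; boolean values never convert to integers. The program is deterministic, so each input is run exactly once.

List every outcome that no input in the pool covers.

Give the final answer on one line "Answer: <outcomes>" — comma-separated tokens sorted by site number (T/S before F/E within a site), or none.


test 1 (d=5, h=5, n=1) fires B1->T, B5->E, B6->E, B4->F, B8->E, B7->F, B9->T; hits B1=T, B4=F, B5=E, B6=E, B7=F, B8=E, B9=T
test 2 (d=8, h=2, n=0) fires B1->F, B3->S, B2->F, B5->E, B6->S, B4->T; hits B1=F, B2=F, B3=S, B4=T, B5=E, B6=S
test 3 (d=7, h=0, n=2) fires B1->T, B5->E, B6->S, B4->T; hits B1=T, B4=T, B5=E, B6=S
test 4 (d=2, h=5, n=1) fires B1->T, B5->S, B4->T; hits B1=T, B4=T, B5=S
test 5 (d=4, h=6, n=0) fires B1->F, B3->E, B2->F, B5->E, B6->E, B4->F, B8->S, B7->T; hits B1=F, B2=F, B3=E, B4=F, B5=E, B6=E, B7=T, B8=S
test 6 (d=7, h=0, n=1) fires B1->T, B5->E, B6->S, B4->T; hits B1=T, B4=T, B5=E, B6=S
test 7 (d=3, h=0, n=2) fires B1->T, B5->E, B6->S, B4->T; hits B1=T, B4=T, B5=E, B6=S
test 8 (d=3, h=3, n=1) fires B1->T, B5->E, B6->E, B4->T; hits B1=T, B4=T, B5=E, B6=E
test 9 (d=7, h=4, n=2) fires B1->T, B5->E, B6->E, B4->T; hits B1=T, B4=T, B5=E, B6=E
test 10 (d=4, h=0, n=1) fires B1->T, B5->E, B6->S, B4->T; hits B1=T, B4=T, B5=E, B6=S
union over the pool: B1=T, B1=F, B2=F, B3=S, B3=E, B4=T, B4=F, B5=S, B5=E, B6=S, B6=E, B7=T, B7=F, B8=S, B8=E, B9=T
uncovered (2 of 18): B2=T, B9=F
Answer: B2=T, B9=F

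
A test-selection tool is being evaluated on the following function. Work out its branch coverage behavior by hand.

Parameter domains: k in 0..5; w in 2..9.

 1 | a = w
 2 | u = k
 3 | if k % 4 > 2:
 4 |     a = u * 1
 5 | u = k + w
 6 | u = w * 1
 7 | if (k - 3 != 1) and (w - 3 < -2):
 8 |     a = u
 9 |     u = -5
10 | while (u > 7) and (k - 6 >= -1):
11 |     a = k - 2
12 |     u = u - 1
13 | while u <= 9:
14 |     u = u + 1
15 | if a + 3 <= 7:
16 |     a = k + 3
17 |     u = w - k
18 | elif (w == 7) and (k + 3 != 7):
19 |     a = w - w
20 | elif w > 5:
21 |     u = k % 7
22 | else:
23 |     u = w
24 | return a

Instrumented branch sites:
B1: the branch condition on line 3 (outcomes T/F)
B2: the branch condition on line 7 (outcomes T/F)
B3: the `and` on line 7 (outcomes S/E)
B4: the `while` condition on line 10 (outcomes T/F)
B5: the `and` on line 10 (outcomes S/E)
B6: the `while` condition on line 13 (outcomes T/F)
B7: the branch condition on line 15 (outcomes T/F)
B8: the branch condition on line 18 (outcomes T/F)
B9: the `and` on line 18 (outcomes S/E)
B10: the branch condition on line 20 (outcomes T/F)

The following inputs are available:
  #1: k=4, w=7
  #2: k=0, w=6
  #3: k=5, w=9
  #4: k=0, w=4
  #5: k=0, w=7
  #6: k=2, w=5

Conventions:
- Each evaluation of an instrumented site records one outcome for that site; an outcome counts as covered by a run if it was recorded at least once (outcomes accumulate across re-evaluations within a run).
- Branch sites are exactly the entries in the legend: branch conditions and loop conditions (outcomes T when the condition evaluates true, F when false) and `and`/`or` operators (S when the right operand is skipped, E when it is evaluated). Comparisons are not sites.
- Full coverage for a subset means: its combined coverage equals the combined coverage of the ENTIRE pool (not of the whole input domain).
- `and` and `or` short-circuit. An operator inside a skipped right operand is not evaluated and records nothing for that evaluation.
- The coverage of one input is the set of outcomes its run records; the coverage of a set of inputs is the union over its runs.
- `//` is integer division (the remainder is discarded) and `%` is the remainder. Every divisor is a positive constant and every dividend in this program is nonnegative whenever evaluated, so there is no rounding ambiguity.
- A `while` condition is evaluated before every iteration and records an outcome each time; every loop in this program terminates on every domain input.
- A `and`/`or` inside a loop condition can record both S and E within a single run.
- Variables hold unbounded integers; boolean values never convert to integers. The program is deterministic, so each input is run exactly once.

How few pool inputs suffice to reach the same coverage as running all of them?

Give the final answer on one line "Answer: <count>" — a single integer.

test 1 (k=4, w=7) fires B1->F, B3->S, B2->F, B5->S, B4->F, B6->T, B6->T, B6->T, B6->F, B7->F, B9->E, B8->F, B10->T; hits B1=F, B2=F, B3=S, B4=F, B5=S, B6=T, B6=F, B7=F, B8=F, B9=E, B10=T
test 2 (k=0, w=6) fires B1->F, B3->E, B2->F, B5->S, B4->F, B6->T, B6->T, B6->T, B6->T, B6->F, B7->F, B9->S, B8->F, B10->T; hits B1=F, B2=F, B3=E, B4=F, B5=S, B6=T, B6=F, B7=F, B8=F, B9=S, B10=T
test 3 (k=5, w=9) fires B1->F, B3->E, B2->F, B5->E, B4->T, B5->E, B4->T, B5->S, B4->F, B6->T, B6->T, B6->T, B6->F, B7->T; hits B1=F, B2=F, B3=E, B4=T, B4=F, B5=S, B5=E, B6=T, B6=F, B7=T
test 4 (k=0, w=4) fires B1->F, B3->E, B2->F, B5->S, B4->F, B6->T, B6->T, B6->T, B6->T, B6->T, B6->T, B6->F, B7->T; hits B1=F, B2=F, B3=E, B4=F, B5=S, B6=T, B6=F, B7=T
test 5 (k=0, w=7) fires B1->F, B3->E, B2->F, B5->S, B4->F, B6->T, B6->T, B6->T, B6->F, B7->F, B9->E, B8->T; hits B1=F, B2=F, B3=E, B4=F, B5=S, B6=T, B6=F, B7=F, B8=T, B9=E
test 6 (k=2, w=5) fires B1->F, B3->E, B2->F, B5->S, B4->F, B6->T, B6->T, B6->T, B6->T, B6->T, B6->F, B7->F, B9->S, B8->F, ...; hits B1=F, B2=F, B3=E, B4=F, B5=S, B6=T, B6=F, B7=F, B8=F, B9=S, B10=F
union over all inputs: B1=F, B2=F, B3=S, B3=E, B4=T, B4=F, B5=S, B5=E, B6=T, B6=F, B7=T, B7=F, B8=T, B8=F, B9=S, B9=E, B10=T, B10=F (18 outcomes)
every size-1 subset falls short of the 18 outcomes (best: 11/18)
every size-2 subset falls short of the 18 outcomes (best: 15/18)
every size-3 subset falls short of the 18 outcomes (best: 17/18)
at size 4, {1, 3, 5, 6} reaches all 18 outcomes; every lexicographically earlier size-4 subset fails

Answer: 4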